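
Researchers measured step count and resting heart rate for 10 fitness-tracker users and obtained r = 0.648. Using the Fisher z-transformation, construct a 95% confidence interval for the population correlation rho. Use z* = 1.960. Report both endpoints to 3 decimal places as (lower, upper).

(0.031, 0.907)

z_r = atanh(0.648) = 0.771843;  SE = 1/√(n−3) = 1/√7 = 0.377964
z-limits: 0.771843 ± 1.960·0.377964 = 0.771843 ± 0.740809 = [0.031034, 1.512652]
ρ-limits: (tanh 0.031034, tanh 1.512652) = (0.031, 0.907)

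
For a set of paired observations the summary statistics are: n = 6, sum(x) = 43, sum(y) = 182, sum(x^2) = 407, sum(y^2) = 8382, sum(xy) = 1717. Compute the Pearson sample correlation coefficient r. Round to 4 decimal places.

Numerator: nΣxy − (Σx)(Σy) = 6·1717 − (43)(182) = 2476
Denominator: √[(nΣx²−(Σx)²)(nΣy²−(Σy)²)]
  nΣx²−(Σx)² = 6·407 − 1849 = 593;  nΣy²−(Σy)² = 6·8382 − 33124 = 17168
  √(593·17168) = √10180624 = 3190.7090
r = 2476 / 3190.7090 = 0.7760

0.7760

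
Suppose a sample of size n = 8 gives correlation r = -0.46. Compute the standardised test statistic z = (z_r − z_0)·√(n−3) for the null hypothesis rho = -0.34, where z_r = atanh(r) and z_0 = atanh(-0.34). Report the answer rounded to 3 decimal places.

-0.320

z_r = atanh(-0.46) = -0.497311,  z_0 = atanh(-0.34) = -0.354093
SE = 1/√(n−3) = 1/√5 = 0.447214
z = (z_r − z_0)/SE = (-0.497311 − (-0.354093)) / 0.447214 = -0.143218 / 0.447214 = -0.320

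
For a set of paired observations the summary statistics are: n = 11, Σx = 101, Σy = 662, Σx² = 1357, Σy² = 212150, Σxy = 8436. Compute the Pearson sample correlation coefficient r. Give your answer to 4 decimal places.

0.2740

S_xy = nΣxy − ΣxΣy = 11·8436 − 101·662 = 92796 − 66862 = 25934
S_xx = nΣx² − (Σx)² = 11·1357 − 101² = 14927 − 10201 = 4726
S_yy = nΣy² − (Σy)² = 11·212150 − 662² = 2333650 − 438244 = 1895406
r = S_xy / √(S_xx·S_yy) = 25934 / √(4726·1895406) = 25934 / √8957688756 = 25934 / 94645.0673 = 0.2740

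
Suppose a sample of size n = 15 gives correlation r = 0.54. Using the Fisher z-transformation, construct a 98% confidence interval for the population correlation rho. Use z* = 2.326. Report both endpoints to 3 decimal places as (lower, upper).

Fisher z: z_r = atanh(r) = ½·ln((1+0.54)/(1−0.54)) = 0.604156
SE(z) = 1/√(n−3) = 1/√12 = 0.288675
98% ⇒ z* = 2.326; margin = 2.326·0.288675 = 0.671458
CI on z-scale: (-0.067302, 1.275614)
Back-transform: tanh(-0.067302) = -0.067201, tanh(1.275614) = 0.855312

(-0.067, 0.855)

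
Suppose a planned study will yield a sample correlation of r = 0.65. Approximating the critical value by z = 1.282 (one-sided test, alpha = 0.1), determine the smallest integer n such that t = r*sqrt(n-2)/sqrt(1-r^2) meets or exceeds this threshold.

5

Need r·√(n−2)/√(1−r²) ≥ 1.282
√(n−2) ≥ 1.282·√(1−0.4225) / 0.65 = 1.282·0.759934 / 0.65 = 1.4988
n−2 ≥ 2.2464  ⇒  n ≥ 4.2464
Smallest integer n = 5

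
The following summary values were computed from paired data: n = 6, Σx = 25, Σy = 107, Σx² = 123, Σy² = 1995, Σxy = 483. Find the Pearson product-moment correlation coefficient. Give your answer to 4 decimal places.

Numerator: nΣxy − (Σx)(Σy) = 6·483 − (25)(107) = 223
Denominator: √[(nΣx²−(Σx)²)(nΣy²−(Σy)²)]
  nΣx²−(Σx)² = 6·123 − 625 = 113;  nΣy²−(Σy)² = 6·1995 − 11449 = 521
  √(113·521) = √58873 = 242.6376
r = 223 / 242.6376 = 0.9191

0.9191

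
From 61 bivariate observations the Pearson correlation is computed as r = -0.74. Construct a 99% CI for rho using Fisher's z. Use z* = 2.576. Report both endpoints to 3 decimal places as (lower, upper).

(-0.859, -0.546)

Fisher z: z_r = atanh(r) = ½·ln((1+(-0.74))/(1−(-0.74))) = -0.950479
SE(z) = 1/√(n−3) = 1/√58 = 0.131306
99% ⇒ z* = 2.576; margin = 2.576·0.131306 = 0.338244
CI on z-scale: (-1.288723, -0.612235)
Back-transform: tanh(-1.288723) = -0.858792, tanh(-0.612235) = -0.545698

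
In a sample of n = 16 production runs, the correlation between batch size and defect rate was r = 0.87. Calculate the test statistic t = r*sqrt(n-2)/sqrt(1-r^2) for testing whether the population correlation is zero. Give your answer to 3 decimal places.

1 − r² = 1 − 0.7569 = 0.2431;  √(1−r²) = 0.493052
√(n−2) = √14 = 3.741657
t = r·√(n−2)/√(1−r²) = 0.87 · 3.741657 / 0.493052 = 6.602

6.602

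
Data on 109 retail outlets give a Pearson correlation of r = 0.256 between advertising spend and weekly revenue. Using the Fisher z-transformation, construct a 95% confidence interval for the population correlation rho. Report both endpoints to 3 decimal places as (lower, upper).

(0.071, 0.424)

z_r = atanh(0.256) = 0.261823;  SE = 1/√(n−3) = 1/√106 = 0.097129
z-limits: 0.261823 ± 1.960·0.097129 = 0.261823 ± 0.190373 = [0.071450, 0.452196]
ρ-limits: (tanh 0.071450, tanh 0.452196) = (0.071, 0.424)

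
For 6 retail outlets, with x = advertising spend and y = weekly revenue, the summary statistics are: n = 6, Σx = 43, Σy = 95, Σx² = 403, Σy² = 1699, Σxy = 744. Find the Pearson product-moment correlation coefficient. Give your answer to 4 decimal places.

S_xy = nΣxy − ΣxΣy = 6·744 − 43·95 = 4464 − 4085 = 379
S_xx = nΣx² − (Σx)² = 6·403 − 43² = 2418 − 1849 = 569
S_yy = nΣy² − (Σy)² = 6·1699 − 95² = 10194 − 9025 = 1169
r = S_xy / √(S_xx·S_yy) = 379 / √(569·1169) = 379 / √665161 = 379 / 815.5740 = 0.4647

0.4647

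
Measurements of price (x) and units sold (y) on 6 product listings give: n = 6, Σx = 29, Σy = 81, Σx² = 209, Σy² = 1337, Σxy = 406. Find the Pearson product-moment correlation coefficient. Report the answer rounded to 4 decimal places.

0.1120

Numerator: nΣxy − (Σx)(Σy) = 6·406 − (29)(81) = 87
Denominator: √[(nΣx²−(Σx)²)(nΣy²−(Σy)²)]
  nΣx²−(Σx)² = 6·209 − 841 = 413;  nΣy²−(Σy)² = 6·1337 − 6561 = 1461
  √(413·1461) = √603393 = 776.7838
r = 87 / 776.7838 = 0.1120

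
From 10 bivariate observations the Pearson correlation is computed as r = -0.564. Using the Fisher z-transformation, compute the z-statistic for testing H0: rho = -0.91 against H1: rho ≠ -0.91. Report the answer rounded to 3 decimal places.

Fisher z: atanh(-0.564) = -0.638680, atanh(-0.91) = -1.527524
z = (z_r − z_0)·√(n−3) = (-0.638680 − (-1.527524))·√7 = 0.888844 · 2.645751 = 2.352

2.352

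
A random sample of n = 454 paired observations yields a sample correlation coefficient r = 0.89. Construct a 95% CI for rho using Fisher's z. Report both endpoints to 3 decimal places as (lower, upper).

(0.869, 0.908)

z_r = atanh(0.89) = 1.421926;  SE = 1/√(n−3) = 1/√451 = 0.047088
z-limits: 1.421926 ± 1.960·0.047088 = 1.421926 ± 0.092292 = [1.329634, 1.514218]
ρ-limits: (tanh 1.329634, tanh 1.514218) = (0.869, 0.908)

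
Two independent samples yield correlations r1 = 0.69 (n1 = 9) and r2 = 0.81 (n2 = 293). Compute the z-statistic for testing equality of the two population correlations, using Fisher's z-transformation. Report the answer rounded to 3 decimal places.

Fisher z-transforms: z1 = atanh(0.69) = 0.847956, z2 = atanh(0.81) = 1.127029; difference d = -0.279073
Var(d) = 1/6 + 1/290 = 0.1666667 + 0.0034483 = 0.1701150
z = d/√Var(d) = -0.279073 / √0.1701150 = -0.279073 / 0.412450 = -0.677

-0.677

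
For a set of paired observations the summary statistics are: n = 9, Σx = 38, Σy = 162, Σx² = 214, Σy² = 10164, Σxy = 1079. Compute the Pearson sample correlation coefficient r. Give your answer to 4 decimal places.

0.6340

Numerator: nΣxy − (Σx)(Σy) = 9·1079 − (38)(162) = 3555
Denominator: √[(nΣx²−(Σx)²)(nΣy²−(Σy)²)]
  nΣx²−(Σx)² = 9·214 − 1444 = 482;  nΣy²−(Σy)² = 9·10164 − 26244 = 65232
  √(482·65232) = √31441824 = 5607.3010
r = 3555 / 5607.3010 = 0.6340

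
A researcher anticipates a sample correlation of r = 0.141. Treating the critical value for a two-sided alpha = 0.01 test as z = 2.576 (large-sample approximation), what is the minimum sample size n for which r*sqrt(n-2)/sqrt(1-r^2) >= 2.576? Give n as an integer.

330

r√(n−2)/√(1−r²) ≥ 2.576  ⇔  n−2 ≥ (2.576)²·(1−r²)/r²
(1−r²)/r² = (1−0.019881)/0.019881 = 49.2993
n ≥ 2 + 6.635776·49.2993 = 2 + 327.1391 = 329.1391
⌈329.1391⌉ = 330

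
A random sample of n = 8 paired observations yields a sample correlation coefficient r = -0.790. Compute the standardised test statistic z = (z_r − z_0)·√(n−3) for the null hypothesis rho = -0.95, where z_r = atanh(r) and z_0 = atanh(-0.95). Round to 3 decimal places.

Fisher z: atanh(-0.790) = -1.071432, atanh(-0.95) = -1.831781
z = (z_r − z_0)·√(n−3) = (-1.071432 − (-1.831781))·√5 = 0.760349 · 2.236068 = 1.700

1.700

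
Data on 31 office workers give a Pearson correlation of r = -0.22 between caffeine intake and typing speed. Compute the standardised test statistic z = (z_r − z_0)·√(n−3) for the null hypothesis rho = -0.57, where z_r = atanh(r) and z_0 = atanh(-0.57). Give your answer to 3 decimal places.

Fisher z: atanh(-0.22) = -0.223656, atanh(-0.57) = -0.647523
z = (z_r − z_0)·√(n−3) = (-0.223656 − (-0.647523))·√28 = 0.423867 · 5.291503 = 2.243

2.243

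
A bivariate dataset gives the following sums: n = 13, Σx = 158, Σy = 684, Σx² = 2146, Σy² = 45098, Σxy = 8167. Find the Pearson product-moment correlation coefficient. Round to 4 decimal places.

S_xy = nΣxy − ΣxΣy = 13·8167 − 158·684 = 106171 − 108072 = -1901
S_xx = nΣx² − (Σx)² = 13·2146 − 158² = 27898 − 24964 = 2934
S_yy = nΣy² − (Σy)² = 13·45098 − 684² = 586274 − 467856 = 118418
r = S_xy / √(S_xx·S_yy) = -1901 / √(2934·118418) = -1901 / √347438412 = -1901 / 18639.6999 = -0.1020

-0.1020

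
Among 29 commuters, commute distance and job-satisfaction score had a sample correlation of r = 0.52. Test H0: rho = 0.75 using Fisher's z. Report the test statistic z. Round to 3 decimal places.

-2.022

Fisher z: atanh(0.52) = 0.576340, atanh(0.75) = 0.972955
z = (z_r − z_0)·√(n−3) = (0.576340 − 0.972955)·√26 = -0.396615 · 5.099020 = -2.022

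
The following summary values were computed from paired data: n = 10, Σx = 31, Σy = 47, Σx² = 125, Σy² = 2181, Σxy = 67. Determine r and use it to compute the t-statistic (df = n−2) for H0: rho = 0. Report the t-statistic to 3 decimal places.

-0.991

Numerator: nΣxy − (Σx)(Σy) = 10·67 − (31)(47) = -787
Denominator: √[(nΣx²−(Σx)²)(nΣy²−(Σy)²)]
  nΣx²−(Σx)² = 10·125 − 961 = 289;  nΣy²−(Σy)² = 10·2181 − 2209 = 19601
  √(289·19601) = √5664689 = 2380.0607
r = -787 / 2380.0607 = -0.3307
t = r·√(n−2)/√(1−r²) = -0.3307·√8 / √(1−0.109362) = -0.935361 / 0.943736 = -0.991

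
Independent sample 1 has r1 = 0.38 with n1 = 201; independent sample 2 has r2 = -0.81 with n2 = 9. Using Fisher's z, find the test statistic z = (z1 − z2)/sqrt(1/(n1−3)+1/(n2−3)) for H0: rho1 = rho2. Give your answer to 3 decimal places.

3.685

z1 = atanh(0.38) = 0.400060,  z2 = atanh(-0.81) = -1.127029
SE = √(1/(n1−3) + 1/(n2−3)) = √(1/198 + 1/6) = √(0.0050505 + 0.1666667) = √0.1717172 = 0.414388
z = (z1 − z2)/SE = (0.400060 − (-1.127029)) / 0.414388 = 1.527089 / 0.414388 = 3.685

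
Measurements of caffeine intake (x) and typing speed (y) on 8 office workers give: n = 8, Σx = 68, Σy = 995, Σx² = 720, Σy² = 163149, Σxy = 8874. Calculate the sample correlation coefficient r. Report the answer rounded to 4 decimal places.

Numerator: nΣxy − (Σx)(Σy) = 8·8874 − (68)(995) = 3332
Denominator: √[(nΣx²−(Σx)²)(nΣy²−(Σy)²)]
  nΣx²−(Σx)² = 8·720 − 4624 = 1136;  nΣy²−(Σy)² = 8·163149 − 990025 = 315167
  √(1136·315167) = √358029712 = 18921.6731
r = 3332 / 18921.6731 = 0.1761

0.1761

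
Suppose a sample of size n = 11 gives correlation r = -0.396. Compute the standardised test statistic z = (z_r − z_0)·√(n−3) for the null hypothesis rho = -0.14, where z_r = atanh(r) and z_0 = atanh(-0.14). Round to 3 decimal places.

-0.786

z_r = atanh(-0.396) = -0.418896,  z_0 = atanh(-0.14) = -0.140926
SE = 1/√(n−3) = 1/√8 = 0.353553
z = (z_r − z_0)/SE = (-0.418896 − (-0.140926)) / 0.353553 = -0.277970 / 0.353553 = -0.786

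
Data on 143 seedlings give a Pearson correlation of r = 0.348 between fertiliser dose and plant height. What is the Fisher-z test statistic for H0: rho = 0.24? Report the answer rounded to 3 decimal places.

Fisher z: atanh(0.348) = 0.363166, atanh(0.24) = 0.244774
z = (z_r − z_0)·√(n−3) = (0.363166 − 0.244774)·√140 = 0.118392 · 11.832160 = 1.401

1.401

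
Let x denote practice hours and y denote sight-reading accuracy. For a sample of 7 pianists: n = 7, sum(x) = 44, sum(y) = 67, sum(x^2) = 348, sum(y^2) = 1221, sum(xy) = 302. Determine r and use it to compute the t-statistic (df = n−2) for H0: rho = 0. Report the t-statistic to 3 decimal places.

S_xy = nΣxy − ΣxΣy = 7·302 − 44·67 = 2114 − 2948 = -834
S_xx = nΣx² − (Σx)² = 7·348 − 44² = 2436 − 1936 = 500
S_yy = nΣy² − (Σy)² = 7·1221 − 67² = 8547 − 4489 = 4058
r = S_xy / √(S_xx·S_yy) = -834 / √(500·4058) = -834 / √2029000 = -834 / 1424.4297 = -0.5855
t = r·√(n−2)/√(1−r²) = -0.5855·√5 / √(1−0.342810) = -1.309218 / 0.810673 = -1.615

-1.615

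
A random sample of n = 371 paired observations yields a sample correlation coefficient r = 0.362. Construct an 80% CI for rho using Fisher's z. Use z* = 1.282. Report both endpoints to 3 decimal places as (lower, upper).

(0.303, 0.419)

Fisher z: z_r = atanh(r) = ½·ln((1+0.362)/(1−0.362)) = 0.379186
SE(z) = 1/√(n−3) = 1/√368 = 0.052129
80% ⇒ z* = 1.282; margin = 1.282·0.052129 = 0.066829
CI on z-scale: (0.312357, 0.446015)
Back-transform: tanh(0.312357) = 0.302580, tanh(0.446015) = 0.418618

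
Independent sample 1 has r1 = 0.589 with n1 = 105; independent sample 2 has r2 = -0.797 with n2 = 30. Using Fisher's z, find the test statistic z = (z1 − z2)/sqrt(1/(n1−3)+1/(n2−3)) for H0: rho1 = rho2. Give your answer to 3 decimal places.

Fisher z-transforms: z1 = atanh(0.589) = 0.676133, z2 = atanh(-0.797) = -1.090334; difference d = 1.766467
Var(d) = 1/102 + 1/27 = 0.0098039 + 0.0370370 = 0.0468409
z = d/√Var(d) = 1.766467 / √0.0468409 = 1.766467 / 0.216428 = 8.162

8.162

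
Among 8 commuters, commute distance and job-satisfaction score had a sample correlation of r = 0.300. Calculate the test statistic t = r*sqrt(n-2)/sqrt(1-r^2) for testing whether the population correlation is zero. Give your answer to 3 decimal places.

0.770

t = r·√(n−2) / √(1−r²) with r = 0.300, n = 8
  = 0.300·√6 / √(1 − 0.090000)
  = 0.300·2.449490 / 0.953939
  = 0.734847 / 0.953939 = 0.770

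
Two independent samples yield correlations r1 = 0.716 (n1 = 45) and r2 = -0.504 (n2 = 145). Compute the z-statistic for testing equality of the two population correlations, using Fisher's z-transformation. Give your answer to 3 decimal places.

8.278

z1 = atanh(0.716) = 0.899389,  z2 = atanh(-0.504) = -0.554654
SE = √(1/(n1−3) + 1/(n2−3)) = √(1/42 + 1/142) = √(0.0238095 + 0.0070423) = √0.0308518 = 0.175647
z = (z1 − z2)/SE = (0.899389 − (-0.554654)) / 0.175647 = 1.454043 / 0.175647 = 8.278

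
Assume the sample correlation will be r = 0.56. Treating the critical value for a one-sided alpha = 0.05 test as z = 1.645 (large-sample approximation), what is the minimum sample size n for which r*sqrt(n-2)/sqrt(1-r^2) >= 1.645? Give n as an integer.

8

Need r·√(n−2)/√(1−r²) ≥ 1.645
√(n−2) ≥ 1.645·√(1−0.3136) / 0.56 = 1.645·0.828493 / 0.56 = 2.4337
n−2 ≥ 5.9229  ⇒  n ≥ 7.9229
Smallest integer n = 8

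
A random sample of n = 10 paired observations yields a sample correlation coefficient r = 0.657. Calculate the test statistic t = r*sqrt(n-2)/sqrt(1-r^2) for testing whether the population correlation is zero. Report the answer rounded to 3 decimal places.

2.465

1 − r² = 1 − 0.431649 = 0.568351;  √(1−r²) = 0.753891
√(n−2) = √8 = 2.828427
t = r·√(n−2)/√(1−r²) = 0.657 · 2.828427 / 0.753891 = 2.465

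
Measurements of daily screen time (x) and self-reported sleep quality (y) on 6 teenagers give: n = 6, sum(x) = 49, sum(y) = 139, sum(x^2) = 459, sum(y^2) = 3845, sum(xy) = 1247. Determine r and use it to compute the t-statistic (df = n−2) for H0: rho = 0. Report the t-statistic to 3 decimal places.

1.436

S_xy = nΣxy − ΣxΣy = 6·1247 − 49·139 = 7482 − 6811 = 671
S_xx = nΣx² − (Σx)² = 6·459 − 49² = 2754 − 2401 = 353
S_yy = nΣy² − (Σy)² = 6·3845 − 139² = 23070 − 19321 = 3749
r = S_xy / √(S_xx·S_yy) = 671 / √(353·3749) = 671 / √1323397 = 671 / 1150.3899 = 0.5833
t = r·√(n−2)/√(1−r²) = 0.5833·√4 / √(1−0.340239) = 1.166600 / 0.812257 = 1.436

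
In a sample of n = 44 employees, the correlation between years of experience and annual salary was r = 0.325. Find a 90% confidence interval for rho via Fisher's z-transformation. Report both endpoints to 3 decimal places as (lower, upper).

z_r = atanh(0.325) = 0.337228;  SE = 1/√(n−3) = 1/√41 = 0.156174
z-limits: 0.337228 ± 1.645·0.156174 = 0.337228 ± 0.256906 = [0.080322, 0.594134]
ρ-limits: (tanh 0.080322, tanh 0.594134) = (0.080, 0.533)

(0.080, 0.533)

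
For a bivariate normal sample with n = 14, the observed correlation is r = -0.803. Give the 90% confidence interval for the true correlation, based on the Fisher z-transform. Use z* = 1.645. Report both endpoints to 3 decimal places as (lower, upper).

(-0.922, -0.545)

Fisher z: z_r = atanh(r) = ½·ln((1+(-0.803))/(1−(-0.803))) = -1.107002
SE(z) = 1/√(n−3) = 1/√11 = 0.301511
90% ⇒ z* = 1.645; margin = 1.645·0.301511 = 0.495986
CI on z-scale: (-1.602988, -0.611016)
Back-transform: tanh(-1.602988) = -0.922117, tanh(-0.611016) = -0.544842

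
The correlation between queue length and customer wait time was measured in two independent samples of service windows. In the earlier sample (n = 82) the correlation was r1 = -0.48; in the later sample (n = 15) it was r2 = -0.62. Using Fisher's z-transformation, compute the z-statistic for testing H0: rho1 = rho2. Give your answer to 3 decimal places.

z1 = atanh(-0.48) = -0.522984,  z2 = atanh(-0.62) = -0.725005
SE = √(1/(n1−3) + 1/(n2−3)) = √(1/79 + 1/12) = √(0.0126582 + 0.0833333) = √0.0959915 = 0.309825
z = (z1 − z2)/SE = (-0.522984 − (-0.725005)) / 0.309825 = 0.202021 / 0.309825 = 0.652

0.652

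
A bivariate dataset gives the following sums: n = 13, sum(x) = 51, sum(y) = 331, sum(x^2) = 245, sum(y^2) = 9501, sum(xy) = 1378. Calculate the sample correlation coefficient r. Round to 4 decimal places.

S_xy = nΣxy − ΣxΣy = 13·1378 − 51·331 = 17914 − 16881 = 1033
S_xx = nΣx² − (Σx)² = 13·245 − 51² = 3185 − 2601 = 584
S_yy = nΣy² − (Σy)² = 13·9501 − 331² = 123513 − 109561 = 13952
r = S_xy / √(S_xx·S_yy) = 1033 / √(584·13952) = 1033 / √8147968 = 1033 / 2854.4646 = 0.3619

0.3619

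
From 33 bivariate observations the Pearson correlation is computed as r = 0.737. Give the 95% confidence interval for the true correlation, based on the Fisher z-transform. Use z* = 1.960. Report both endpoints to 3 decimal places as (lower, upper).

(0.527, 0.862)

z_r = atanh(0.737) = 0.943880;  SE = 1/√(n−3) = 1/√30 = 0.182574
z-limits: 0.943880 ± 1.960·0.182574 = 0.943880 ± 0.357845 = [0.586035, 1.301725]
ρ-limits: (tanh 0.586035, tanh 1.301725) = (0.527, 0.862)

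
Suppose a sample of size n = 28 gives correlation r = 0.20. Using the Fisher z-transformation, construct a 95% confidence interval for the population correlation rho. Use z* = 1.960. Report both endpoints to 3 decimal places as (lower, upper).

z_r = atanh(0.20) = 0.202733;  SE = 1/√(n−3) = 1/√25 = 0.200000
z-limits: 0.202733 ± 1.960·0.200000 = 0.202733 ± 0.392000 = [-0.189267, 0.594733]
ρ-limits: (tanh -0.189267, tanh 0.594733) = (-0.187, 0.533)

(-0.187, 0.533)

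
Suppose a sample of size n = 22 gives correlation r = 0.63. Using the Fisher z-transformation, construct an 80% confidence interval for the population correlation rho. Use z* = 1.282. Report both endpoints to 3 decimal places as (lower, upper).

(0.420, 0.776)

z_r = atanh(0.63) = 0.741416;  SE = 1/√(n−3) = 1/√19 = 0.229416
z-limits: 0.741416 ± 1.282·0.229416 = 0.741416 ± 0.294111 = [0.447305, 1.035527]
ρ-limits: (tanh 0.447305, tanh 1.035527) = (0.420, 0.776)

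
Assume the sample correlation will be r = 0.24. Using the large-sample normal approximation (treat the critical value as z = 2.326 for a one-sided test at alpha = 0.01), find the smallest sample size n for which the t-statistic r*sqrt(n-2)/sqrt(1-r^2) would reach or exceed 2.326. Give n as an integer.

r√(n−2)/√(1−r²) ≥ 2.326  ⇔  n−2 ≥ (2.326)²·(1−r²)/r²
(1−r²)/r² = (1−0.0576)/0.0576 = 16.3611
n ≥ 2 + 5.410276·16.3611 = 2 + 88.5181 = 90.5181
⌈90.5181⌉ = 91

91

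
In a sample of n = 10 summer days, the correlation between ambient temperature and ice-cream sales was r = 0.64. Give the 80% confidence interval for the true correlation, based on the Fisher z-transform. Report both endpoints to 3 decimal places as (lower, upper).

Fisher z: z_r = atanh(r) = ½·ln((1+0.64)/(1−0.64)) = 0.758174
SE(z) = 1/√(n−3) = 1/√7 = 0.377964
80% ⇒ z* = 1.282; margin = 1.282·0.377964 = 0.484550
CI on z-scale: (0.273624, 1.242724)
Back-transform: tanh(0.273624) = 0.266994, tanh(1.242724) = 0.846231

(0.267, 0.846)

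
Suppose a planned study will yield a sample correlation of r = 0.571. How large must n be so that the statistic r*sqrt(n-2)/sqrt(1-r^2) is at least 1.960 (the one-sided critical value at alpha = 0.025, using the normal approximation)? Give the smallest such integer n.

10

r√(n−2)/√(1−r²) ≥ 1.960  ⇔  n−2 ≥ (1.960)²·(1−r²)/r²
(1−r²)/r² = (1−0.326041)/0.326041 = 2.0671
n ≥ 2 + 3.8416·2.0671 = 2 + 7.9410 = 9.9410
⌈9.9410⌉ = 10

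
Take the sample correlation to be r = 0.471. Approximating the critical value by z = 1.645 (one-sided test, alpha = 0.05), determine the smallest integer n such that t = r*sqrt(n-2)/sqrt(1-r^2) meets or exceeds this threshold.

r√(n−2)/√(1−r²) ≥ 1.645  ⇔  n−2 ≥ (1.645)²·(1−r²)/r²
(1−r²)/r² = (1−0.221841)/0.221841 = 3.5077
n ≥ 2 + 2.706025·3.5077 = 2 + 9.4919 = 11.4919
⌈11.4919⌉ = 12

12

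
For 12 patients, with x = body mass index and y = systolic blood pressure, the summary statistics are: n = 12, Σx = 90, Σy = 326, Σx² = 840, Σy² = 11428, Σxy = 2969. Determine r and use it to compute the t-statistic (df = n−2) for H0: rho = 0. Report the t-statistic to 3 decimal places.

S_xy = nΣxy − ΣxΣy = 12·2969 − 90·326 = 35628 − 29340 = 6288
S_xx = nΣx² − (Σx)² = 12·840 − 90² = 10080 − 8100 = 1980
S_yy = nΣy² − (Σy)² = 12·11428 − 326² = 137136 − 106276 = 30860
r = S_xy / √(S_xx·S_yy) = 6288 / √(1980·30860) = 6288 / √61102800 = 6288 / 7816.8280 = 0.8044
t = r·√(n−2)/√(1−r²) = 0.8044·√10 / √(1−0.647059) = 2.543736 / 0.594088 = 4.282

4.282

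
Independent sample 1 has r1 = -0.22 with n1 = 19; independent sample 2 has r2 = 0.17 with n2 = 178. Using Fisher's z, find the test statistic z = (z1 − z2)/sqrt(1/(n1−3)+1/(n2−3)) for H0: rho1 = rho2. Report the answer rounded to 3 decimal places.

Fisher z-transforms: z1 = atanh(-0.22) = -0.223656, z2 = atanh(0.17) = 0.171667; difference d = -0.395323
Var(d) = 1/16 + 1/175 = 0.0625000 + 0.0057143 = 0.0682143
z = d/√Var(d) = -0.395323 / √0.0682143 = -0.395323 / 0.261179 = -1.514

-1.514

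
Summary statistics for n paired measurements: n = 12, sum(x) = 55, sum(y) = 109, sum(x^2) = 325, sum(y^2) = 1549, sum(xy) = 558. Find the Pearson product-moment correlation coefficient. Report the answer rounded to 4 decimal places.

S_xy = nΣxy − ΣxΣy = 12·558 − 55·109 = 6696 − 5995 = 701
S_xx = nΣx² − (Σx)² = 12·325 − 55² = 3900 − 3025 = 875
S_yy = nΣy² − (Σy)² = 12·1549 − 109² = 18588 − 11881 = 6707
r = S_xy / √(S_xx·S_yy) = 701 / √(875·6707) = 701 / √5868625 = 701 / 2422.5245 = 0.2894

0.2894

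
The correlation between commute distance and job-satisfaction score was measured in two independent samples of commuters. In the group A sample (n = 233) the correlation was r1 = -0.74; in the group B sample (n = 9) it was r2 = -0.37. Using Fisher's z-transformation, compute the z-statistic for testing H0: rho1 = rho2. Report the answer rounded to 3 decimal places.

Fisher z-transforms: z1 = atanh(-0.74) = -0.950479, z2 = atanh(-0.37) = -0.388423; difference d = -0.562056
Var(d) = 1/230 + 1/6 = 0.0043478 + 0.1666667 = 0.1710145
z = d/√Var(d) = -0.562056 / √0.1710145 = -0.562056 / 0.413539 = -1.359

-1.359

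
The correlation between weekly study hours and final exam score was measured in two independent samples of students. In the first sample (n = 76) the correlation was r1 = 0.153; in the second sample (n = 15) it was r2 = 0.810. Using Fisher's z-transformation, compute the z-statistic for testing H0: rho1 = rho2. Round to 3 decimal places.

-3.123

z1 = atanh(0.153) = 0.154211,  z2 = atanh(0.810) = 1.127029
SE = √(1/(n1−3) + 1/(n2−3)) = √(1/73 + 1/12) = √(0.0136986 + 0.0833333) = √0.0970319 = 0.311499
z = (z1 − z2)/SE = (0.154211 − 1.127029) / 0.311499 = -0.972818 / 0.311499 = -3.123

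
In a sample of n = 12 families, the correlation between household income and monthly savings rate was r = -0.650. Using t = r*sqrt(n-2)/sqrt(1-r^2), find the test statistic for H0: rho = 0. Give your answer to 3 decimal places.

-2.705

1 − r² = 1 − 0.422500 = 0.577500;  √(1−r²) = 0.759934
√(n−2) = √10 = 3.162278
t = r·√(n−2)/√(1−r²) = -0.650 · 3.162278 / 0.759934 = -2.705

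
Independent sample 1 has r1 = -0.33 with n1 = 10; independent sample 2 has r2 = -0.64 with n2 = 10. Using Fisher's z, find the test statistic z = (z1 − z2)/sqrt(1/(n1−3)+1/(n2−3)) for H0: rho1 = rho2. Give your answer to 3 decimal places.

0.777

z1 = atanh(-0.33) = -0.342828,  z2 = atanh(-0.64) = -0.758174
SE = √(1/(n1−3) + 1/(n2−3)) = √(1/7 + 1/7) = √(0.1428571 + 0.1428571) = √0.2857142 = 0.534522
z = (z1 − z2)/SE = (-0.342828 − (-0.758174)) / 0.534522 = 0.415346 / 0.534522 = 0.777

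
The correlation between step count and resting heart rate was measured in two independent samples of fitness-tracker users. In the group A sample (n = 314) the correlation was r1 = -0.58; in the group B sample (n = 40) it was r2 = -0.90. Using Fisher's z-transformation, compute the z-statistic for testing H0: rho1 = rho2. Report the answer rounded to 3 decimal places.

Fisher z-transforms: z1 = atanh(-0.58) = -0.662463, z2 = atanh(-0.90) = -1.472219; difference d = 0.809756
Var(d) = 1/311 + 1/37 = 0.0032154 + 0.0270270 = 0.0302424
z = d/√Var(d) = 0.809756 / √0.0302424 = 0.809756 / 0.173903 = 4.656

4.656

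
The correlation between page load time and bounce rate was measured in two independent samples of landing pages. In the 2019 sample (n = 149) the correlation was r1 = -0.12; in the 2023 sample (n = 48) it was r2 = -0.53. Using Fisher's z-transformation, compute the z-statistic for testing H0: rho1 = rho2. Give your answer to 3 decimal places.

z1 = atanh(-0.12) = -0.120581,  z2 = atanh(-0.53) = -0.590145
SE = √(1/(n1−3) + 1/(n2−3)) = √(1/146 + 1/45) = √(0.0068493 + 0.0222222) = √0.0290715 = 0.170504
z = (z1 − z2)/SE = (-0.120581 − (-0.590145)) / 0.170504 = 0.469564 / 0.170504 = 2.754

2.754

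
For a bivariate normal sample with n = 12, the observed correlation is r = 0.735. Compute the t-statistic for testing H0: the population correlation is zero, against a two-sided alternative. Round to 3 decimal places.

t = r·√(n−2) / √(1−r²) with r = 0.735, n = 12
  = 0.735·√10 / √(1 − 0.540225)
  = 0.735·3.162278 / 0.678067
  = 2.324274 / 0.678067 = 3.428

3.428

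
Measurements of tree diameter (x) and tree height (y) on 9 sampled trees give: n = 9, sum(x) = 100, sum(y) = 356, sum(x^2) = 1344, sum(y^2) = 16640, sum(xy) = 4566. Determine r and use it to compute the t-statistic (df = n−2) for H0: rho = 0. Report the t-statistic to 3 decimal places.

3.419

Numerator: nΣxy − (Σx)(Σy) = 9·4566 − (100)(356) = 5494
Denominator: √[(nΣx²−(Σx)²)(nΣy²−(Σy)²)]
  nΣx²−(Σx)² = 9·1344 − 10000 = 2096;  nΣy²−(Σy)² = 9·16640 − 126736 = 23024
  √(2096·23024) = √48258304 = 6946.8197
r = 5494 / 6946.8197 = 0.7909
t = r·√(n−2)/√(1−r²) = 0.7909·√7 / √(1−0.625523) = 2.092525 / 0.611945 = 3.419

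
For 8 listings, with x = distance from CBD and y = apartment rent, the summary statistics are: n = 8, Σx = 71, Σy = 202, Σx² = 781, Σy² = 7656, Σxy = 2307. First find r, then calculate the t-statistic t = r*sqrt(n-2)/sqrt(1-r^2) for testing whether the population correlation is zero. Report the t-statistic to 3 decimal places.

Numerator: nΣxy − (Σx)(Σy) = 8·2307 − (71)(202) = 4114
Denominator: √[(nΣx²−(Σx)²)(nΣy²−(Σy)²)]
  nΣx²−(Σx)² = 8·781 − 5041 = 1207;  nΣy²−(Σy)² = 8·7656 − 40804 = 20444
  √(1207·20444) = √24675908 = 4967.4851
r = 4114 / 4967.4851 = 0.8282
t = r·√(n−2)/√(1−r²) = 0.8282·√6 / √(1−0.685915) = 2.028667 / 0.560433 = 3.620

3.620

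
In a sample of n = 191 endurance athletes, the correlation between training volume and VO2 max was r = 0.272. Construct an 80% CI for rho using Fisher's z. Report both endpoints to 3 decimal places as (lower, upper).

z_r = atanh(0.272) = 0.279022;  SE = 1/√(n−3) = 1/√188 = 0.072932
z-limits: 0.279022 ± 1.282·0.072932 = 0.279022 ± 0.093499 = [0.185523, 0.372521]
ρ-limits: (tanh 0.185523, tanh 0.372521) = (0.183, 0.356)

(0.183, 0.356)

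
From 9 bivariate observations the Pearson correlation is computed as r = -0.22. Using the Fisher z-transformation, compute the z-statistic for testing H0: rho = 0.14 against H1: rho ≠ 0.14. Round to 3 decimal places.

-0.893

Fisher z: atanh(-0.22) = -0.223656, atanh(0.14) = 0.140926
z = (z_r − z_0)·√(n−3) = (-0.223656 − 0.140926)·√6 = -0.364582 · 2.449490 = -0.893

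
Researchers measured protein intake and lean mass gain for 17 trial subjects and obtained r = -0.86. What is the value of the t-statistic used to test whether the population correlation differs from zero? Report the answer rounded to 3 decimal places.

-6.527

t = r·√(n−2) / √(1−r²) with r = -0.86, n = 17
  = -0.86·√15 / √(1 − 0.7396)
  = -0.86·3.872983 / 0.510294
  = -3.330765 / 0.510294 = -6.527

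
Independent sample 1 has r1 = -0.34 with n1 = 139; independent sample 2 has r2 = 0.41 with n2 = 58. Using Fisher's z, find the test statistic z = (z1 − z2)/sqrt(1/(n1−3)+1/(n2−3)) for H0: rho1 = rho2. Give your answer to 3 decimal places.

Fisher z-transforms: z1 = atanh(-0.34) = -0.354093, z2 = atanh(0.41) = 0.435611; difference d = -0.789704
Var(d) = 1/136 + 1/55 = 0.0073529 + 0.0181818 = 0.0255347
z = d/√Var(d) = -0.789704 / √0.0255347 = -0.789704 / 0.159796 = -4.942

-4.942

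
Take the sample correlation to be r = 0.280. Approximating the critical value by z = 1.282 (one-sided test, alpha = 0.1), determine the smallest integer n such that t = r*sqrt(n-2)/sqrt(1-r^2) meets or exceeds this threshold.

22

Need r·√(n−2)/√(1−r²) ≥ 1.282
√(n−2) ≥ 1.282·√(1−0.078400) / 0.280 = 1.282·0.960000 / 0.280 = 4.3954
n−2 ≥ 19.3195  ⇒  n ≥ 21.3195
Smallest integer n = 22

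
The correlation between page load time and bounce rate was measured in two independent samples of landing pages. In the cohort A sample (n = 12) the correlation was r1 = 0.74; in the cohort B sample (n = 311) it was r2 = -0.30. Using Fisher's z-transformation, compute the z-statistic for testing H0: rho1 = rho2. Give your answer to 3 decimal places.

z1 = atanh(0.74) = 0.950479,  z2 = atanh(-0.30) = -0.309520
SE = √(1/(n1−3) + 1/(n2−3)) = √(1/9 + 1/308) = √(0.1111111 + 0.0032468) = √0.1143579 = 0.338168
z = (z1 − z2)/SE = (0.950479 − (-0.309520)) / 0.338168 = 1.259999 / 0.338168 = 3.726

3.726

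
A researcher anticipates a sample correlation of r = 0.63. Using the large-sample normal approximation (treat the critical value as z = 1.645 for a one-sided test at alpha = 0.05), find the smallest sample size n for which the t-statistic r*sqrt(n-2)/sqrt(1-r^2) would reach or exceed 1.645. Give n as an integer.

7

Need r·√(n−2)/√(1−r²) ≥ 1.645
√(n−2) ≥ 1.645·√(1−0.3969) / 0.63 = 1.645·0.776595 / 0.63 = 2.0278
n−2 ≥ 4.1120  ⇒  n ≥ 6.1120
Smallest integer n = 7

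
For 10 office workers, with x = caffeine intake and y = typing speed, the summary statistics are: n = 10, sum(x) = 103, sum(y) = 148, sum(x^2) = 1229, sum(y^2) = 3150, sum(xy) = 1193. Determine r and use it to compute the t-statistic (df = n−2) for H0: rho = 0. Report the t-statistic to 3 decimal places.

S_xy = nΣxy − ΣxΣy = 10·1193 − 103·148 = 11930 − 15244 = -3314
S_xx = nΣx² − (Σx)² = 10·1229 − 103² = 12290 − 10609 = 1681
S_yy = nΣy² − (Σy)² = 10·3150 − 148² = 31500 − 21904 = 9596
r = S_xy / √(S_xx·S_yy) = -3314 / √(1681·9596) = -3314 / √16130876 = -3314 / 4016.3262 = -0.8251
t = r·√(n−2)/√(1−r²) = -0.8251·√8 / √(1−0.680790) = -2.333735 / 0.564987 = -4.131

-4.131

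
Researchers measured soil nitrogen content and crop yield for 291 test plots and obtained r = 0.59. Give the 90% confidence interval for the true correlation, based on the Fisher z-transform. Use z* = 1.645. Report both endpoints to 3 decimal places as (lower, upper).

(0.523, 0.650)

Fisher z: z_r = atanh(r) = ½·ln((1+0.59)/(1−0.59)) = 0.677666
SE(z) = 1/√(n−3) = 1/√288 = 0.058926
90% ⇒ z* = 1.645; margin = 1.645·0.058926 = 0.096933
CI on z-scale: (0.580733, 0.774599)
Back-transform: tanh(0.580733) = 0.523198, tanh(0.774599) = 0.649596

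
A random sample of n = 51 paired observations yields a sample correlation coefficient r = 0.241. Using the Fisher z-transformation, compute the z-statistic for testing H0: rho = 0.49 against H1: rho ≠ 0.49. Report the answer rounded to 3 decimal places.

z_r = atanh(0.241) = 0.245836,  z_0 = atanh(0.49) = 0.536060
SE = 1/√(n−3) = 1/√48 = 0.144338
z = (z_r − z_0)/SE = (0.245836 − 0.536060) / 0.144338 = -0.290224 / 0.144338 = -2.011

-2.011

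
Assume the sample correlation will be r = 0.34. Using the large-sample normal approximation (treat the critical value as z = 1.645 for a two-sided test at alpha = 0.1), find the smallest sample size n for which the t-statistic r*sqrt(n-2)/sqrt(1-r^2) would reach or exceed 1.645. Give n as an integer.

Need r·√(n−2)/√(1−r²) ≥ 1.645
√(n−2) ≥ 1.645·√(1−0.1156) / 0.34 = 1.645·0.940425 / 0.34 = 4.5500
n−2 ≥ 20.7025  ⇒  n ≥ 22.7025
Smallest integer n = 23

23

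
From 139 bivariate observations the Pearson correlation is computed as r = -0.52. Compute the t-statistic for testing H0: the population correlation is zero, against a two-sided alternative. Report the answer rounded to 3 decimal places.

-7.126

t = r·√(n−2) / √(1−r²) with r = -0.52, n = 139
  = -0.52·√137 / √(1 − 0.2704)
  = -0.52·11.704700 / 0.854166
  = -6.086444 / 0.854166 = -7.126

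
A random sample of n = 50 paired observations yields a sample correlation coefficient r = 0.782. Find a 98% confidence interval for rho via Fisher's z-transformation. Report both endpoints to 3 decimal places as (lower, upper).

z_r = atanh(0.782) = 1.050498;  SE = 1/√(n−3) = 1/√47 = 0.145865
z-limits: 1.050498 ± 2.326·0.145865 = 1.050498 ± 0.339282 = [0.711216, 1.389780]
ρ-limits: (tanh 0.711216, tanh 1.389780) = (0.611, 0.883)

(0.611, 0.883)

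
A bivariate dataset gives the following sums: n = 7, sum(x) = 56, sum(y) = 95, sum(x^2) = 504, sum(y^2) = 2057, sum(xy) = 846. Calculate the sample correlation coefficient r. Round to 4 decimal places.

Numerator: nΣxy − (Σx)(Σy) = 7·846 − (56)(95) = 602
Denominator: √[(nΣx²−(Σx)²)(nΣy²−(Σy)²)]
  nΣx²−(Σx)² = 7·504 − 3136 = 392;  nΣy²−(Σy)² = 7·2057 − 9025 = 5374
  √(392·5374) = √2106608 = 1451.4159
r = 602 / 1451.4159 = 0.4148

0.4148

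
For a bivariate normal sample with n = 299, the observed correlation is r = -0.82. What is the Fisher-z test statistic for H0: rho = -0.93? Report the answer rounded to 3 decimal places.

Fisher z: atanh(-0.82) = -1.156817, atanh(-0.93) = -1.658390
z = (z_r − z_0)·√(n−3) = (-1.156817 − (-1.658390))·√296 = 0.501573 · 17.204651 = 8.629

8.629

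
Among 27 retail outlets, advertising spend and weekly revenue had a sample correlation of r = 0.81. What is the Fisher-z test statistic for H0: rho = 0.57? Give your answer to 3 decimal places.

2.349

z_r = atanh(0.81) = 1.127029,  z_0 = atanh(0.57) = 0.647523
SE = 1/√(n−3) = 1/√24 = 0.204124
z = (z_r − z_0)/SE = (1.127029 − 0.647523) / 0.204124 = 0.479506 / 0.204124 = 2.349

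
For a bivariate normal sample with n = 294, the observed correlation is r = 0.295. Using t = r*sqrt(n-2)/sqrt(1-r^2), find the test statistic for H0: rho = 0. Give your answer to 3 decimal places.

5.276

1 − r² = 1 − 0.087025 = 0.912975;  √(1−r²) = 0.955497
√(n−2) = √292 = 17.088007
t = r·√(n−2)/√(1−r²) = 0.295 · 17.088007 / 0.955497 = 5.276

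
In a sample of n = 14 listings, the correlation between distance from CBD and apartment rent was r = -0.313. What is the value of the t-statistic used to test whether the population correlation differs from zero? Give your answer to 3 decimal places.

-1.142

1 − r² = 1 − 0.097969 = 0.902031;  √(1−r²) = 0.949753
√(n−2) = √12 = 3.464102
t = r·√(n−2)/√(1−r²) = -0.313 · 3.464102 / 0.949753 = -1.142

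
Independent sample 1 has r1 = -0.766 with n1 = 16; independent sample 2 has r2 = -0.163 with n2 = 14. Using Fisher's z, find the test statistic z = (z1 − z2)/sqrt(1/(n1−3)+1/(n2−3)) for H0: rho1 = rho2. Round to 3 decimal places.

-2.065

z1 = atanh(-0.766) = -1.010576,  z2 = atanh(-0.163) = -0.164467
SE = √(1/(n1−3) + 1/(n2−3)) = √(1/13 + 1/11) = √(0.0769231 + 0.0909091) = √0.1678322 = 0.409673
z = (z1 − z2)/SE = (-1.010576 − (-0.164467)) / 0.409673 = -0.846109 / 0.409673 = -2.065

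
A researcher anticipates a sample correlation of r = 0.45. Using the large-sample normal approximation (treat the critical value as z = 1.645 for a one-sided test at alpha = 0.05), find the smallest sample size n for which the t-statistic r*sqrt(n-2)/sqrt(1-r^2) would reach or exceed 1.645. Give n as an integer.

13

Need r·√(n−2)/√(1−r²) ≥ 1.645
√(n−2) ≥ 1.645·√(1−0.2025) / 0.45 = 1.645·0.893029 / 0.45 = 3.2645
n−2 ≥ 10.6570  ⇒  n ≥ 12.6570
Smallest integer n = 13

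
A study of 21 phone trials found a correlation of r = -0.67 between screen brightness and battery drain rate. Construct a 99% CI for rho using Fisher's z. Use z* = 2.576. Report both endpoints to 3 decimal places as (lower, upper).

z_r = atanh(-0.67) = -0.810743;  SE = 1/√(n−3) = 1/√18 = 0.235702
z-limits: -0.810743 ± 2.576·0.235702 = -0.810743 ± 0.607168 = [-1.417911, -0.203575]
ρ-limits: (tanh -1.417911, tanh -0.203575) = (-0.889, -0.201)

(-0.889, -0.201)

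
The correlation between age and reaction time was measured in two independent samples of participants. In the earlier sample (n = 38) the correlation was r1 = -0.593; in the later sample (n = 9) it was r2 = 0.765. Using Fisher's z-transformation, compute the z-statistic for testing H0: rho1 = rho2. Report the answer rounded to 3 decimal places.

-3.826

z1 = atanh(-0.593) = -0.682281,  z2 = atanh(0.765) = 1.008160
SE = √(1/(n1−3) + 1/(n2−3)) = √(1/35 + 1/6) = √(0.0285714 + 0.1666667) = √0.1952381 = 0.441858
z = (z1 − z2)/SE = (-0.682281 − 1.008160) / 0.441858 = -1.690441 / 0.441858 = -3.826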